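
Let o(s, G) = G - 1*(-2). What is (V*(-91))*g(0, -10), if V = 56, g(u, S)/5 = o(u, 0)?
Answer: -50960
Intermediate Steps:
o(s, G) = 2 + G (o(s, G) = G + 2 = 2 + G)
g(u, S) = 10 (g(u, S) = 5*(2 + 0) = 5*2 = 10)
(V*(-91))*g(0, -10) = (56*(-91))*10 = -5096*10 = -50960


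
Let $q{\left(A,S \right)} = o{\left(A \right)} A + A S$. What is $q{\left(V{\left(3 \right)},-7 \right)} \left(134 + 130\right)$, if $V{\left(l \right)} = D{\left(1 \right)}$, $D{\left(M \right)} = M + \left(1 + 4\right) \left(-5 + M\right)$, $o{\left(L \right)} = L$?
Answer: $130416$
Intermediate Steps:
$D{\left(M \right)} = -25 + 6 M$ ($D{\left(M \right)} = M + 5 \left(-5 + M\right) = M + \left(-25 + 5 M\right) = -25 + 6 M$)
$V{\left(l \right)} = -19$ ($V{\left(l \right)} = -25 + 6 \cdot 1 = -25 + 6 = -19$)
$q{\left(A,S \right)} = A^{2} + A S$ ($q{\left(A,S \right)} = A A + A S = A^{2} + A S$)
$q{\left(V{\left(3 \right)},-7 \right)} \left(134 + 130\right) = - 19 \left(-19 - 7\right) \left(134 + 130\right) = \left(-19\right) \left(-26\right) 264 = 494 \cdot 264 = 130416$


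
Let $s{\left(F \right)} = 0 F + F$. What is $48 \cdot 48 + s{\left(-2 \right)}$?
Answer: $2302$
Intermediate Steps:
$s{\left(F \right)} = F$ ($s{\left(F \right)} = 0 + F = F$)
$48 \cdot 48 + s{\left(-2 \right)} = 48 \cdot 48 - 2 = 2304 - 2 = 2302$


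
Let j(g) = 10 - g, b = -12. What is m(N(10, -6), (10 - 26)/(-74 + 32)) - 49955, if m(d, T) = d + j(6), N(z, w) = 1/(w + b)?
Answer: -899119/18 ≈ -49951.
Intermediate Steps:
N(z, w) = 1/(-12 + w) (N(z, w) = 1/(w - 12) = 1/(-12 + w))
m(d, T) = 4 + d (m(d, T) = d + (10 - 1*6) = d + (10 - 6) = d + 4 = 4 + d)
m(N(10, -6), (10 - 26)/(-74 + 32)) - 49955 = (4 + 1/(-12 - 6)) - 49955 = (4 + 1/(-18)) - 49955 = (4 - 1/18) - 49955 = 71/18 - 49955 = -899119/18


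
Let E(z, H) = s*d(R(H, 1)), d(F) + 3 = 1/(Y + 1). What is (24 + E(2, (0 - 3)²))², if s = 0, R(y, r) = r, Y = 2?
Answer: 576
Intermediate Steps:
d(F) = -8/3 (d(F) = -3 + 1/(2 + 1) = -3 + 1/3 = -3 + ⅓ = -8/3)
E(z, H) = 0 (E(z, H) = 0*(-8/3) = 0)
(24 + E(2, (0 - 3)²))² = (24 + 0)² = 24² = 576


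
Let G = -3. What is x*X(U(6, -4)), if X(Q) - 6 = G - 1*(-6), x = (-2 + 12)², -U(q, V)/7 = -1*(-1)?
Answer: 900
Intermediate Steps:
U(q, V) = -7 (U(q, V) = -(-7)*(-1) = -7*1 = -7)
x = 100 (x = 10² = 100)
X(Q) = 9 (X(Q) = 6 + (-3 - 1*(-6)) = 6 + (-3 + 6) = 6 + 3 = 9)
x*X(U(6, -4)) = 100*9 = 900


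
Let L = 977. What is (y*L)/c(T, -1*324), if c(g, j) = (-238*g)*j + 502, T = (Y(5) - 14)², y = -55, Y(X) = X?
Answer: -53735/6246574 ≈ -0.0086023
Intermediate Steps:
T = 81 (T = (5 - 14)² = (-9)² = 81)
c(g, j) = 502 - 238*g*j (c(g, j) = -238*g*j + 502 = 502 - 238*g*j)
(y*L)/c(T, -1*324) = (-55*977)/(502 - 238*81*(-1*324)) = -53735/(502 - 238*81*(-324)) = -53735/(502 + 6246072) = -53735/6246574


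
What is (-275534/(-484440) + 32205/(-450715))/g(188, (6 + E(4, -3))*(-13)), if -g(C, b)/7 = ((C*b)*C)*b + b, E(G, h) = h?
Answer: -10858591661/8216458098419270700 ≈ -1.3216e-9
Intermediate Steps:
g(C, b) = -7*b - 7*C**2*b**2 (g(C, b) = -7*(((C*b)*C)*b + b) = -7*((b*C**2)*b + b) = -7*(C**2*b**2 + b) = -7*(b + C**2*b**2) = -7*b - 7*C**2*b**2)
(-275534/(-484440) + 32205/(-450715))/g(188, (6 + E(4, -3))*(-13)) = (-275534/(-484440) + 32205/(-450715))/((-7*(6 - 3)*(-13)*(1 + ((6 - 3)*(-13))*188**2))) = (-275534*(-1/484440) + 32205*(-1/450715))/((-7*3*(-13)*(1 + (3*(-13))*35344))) = (137767/242220 - 6441/90143)/((-7*(-39)*(1 - 39*35344))) = 10858591661/(21834437460*((-7*(-39)*(1 - 1378416)))) = 10858591661/(21834437460*((-7*(-39)*(-1378415)))) = (10858591661/21834437460)/(-376307295) = (10858591661/21834437460)*(-1/376307295) = -10858591661/8216458098419270700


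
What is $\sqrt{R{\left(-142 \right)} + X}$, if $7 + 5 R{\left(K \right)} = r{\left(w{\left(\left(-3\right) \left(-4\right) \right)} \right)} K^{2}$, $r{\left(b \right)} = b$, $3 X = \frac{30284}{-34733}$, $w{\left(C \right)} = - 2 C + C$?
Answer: $\frac{i \sqrt{525448557892911}}{104199} \approx 219.99 i$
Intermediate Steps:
$w{\left(C \right)} = - C$
$X = - \frac{30284}{104199}$ ($X = \frac{30284 \frac{1}{-34733}}{3} = \frac{30284 \left(- \frac{1}{34733}\right)}{3} = \frac{1}{3} \left(- \frac{30284}{34733}\right) = - \frac{30284}{104199} \approx -0.29064$)
$R{\left(K \right)} = - \frac{7}{5} - \frac{12 K^{2}}{5}$ ($R{\left(K \right)} = - \frac{7}{5} + \frac{- \left(-3\right) \left(-4\right) K^{2}}{5} = - \frac{7}{5} + \frac{\left(-1\right) 12 K^{2}}{5} = - \frac{7}{5} + \frac{\left(-12\right) K^{2}}{5} = - \frac{7}{5} - \frac{12 K^{2}}{5}$)
$\sqrt{R{\left(-142 \right)} + X} = \sqrt{\left(- \frac{7}{5} - \frac{12 \left(-142\right)^{2}}{5}\right) - \frac{30284}{104199}} = \sqrt{\left(- \frac{7}{5} - \frac{241968}{5}\right) - \frac{30284}{104199}} = \sqrt{-48395 - \frac{30284}{104199}} = \sqrt{- \frac{5042740889}{104199}} = \frac{i \sqrt{525448557892911}}{104199}$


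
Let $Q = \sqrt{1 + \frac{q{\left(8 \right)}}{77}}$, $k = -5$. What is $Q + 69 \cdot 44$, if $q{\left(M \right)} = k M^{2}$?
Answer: $3036 + \frac{9 i \sqrt{231}}{77} \approx 3036.0 + 1.7765 i$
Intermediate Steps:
$q{\left(M \right)} = - 5 M^{2}$
$Q = \frac{9 i \sqrt{231}}{77}$ ($Q = \sqrt{1 + \frac{\left(-5\right) 8^{2}}{77}} = \sqrt{1 + \left(-5\right) 64 \cdot \frac{1}{77}} = \sqrt{1 - \frac{320}{77}} = \sqrt{- \frac{243}{77}} = \frac{9 i \sqrt{231}}{77} \approx 1.7765 i$)
$Q + 69 \cdot 44 = \frac{9 i \sqrt{231}}{77} + 69 \cdot 44 = \frac{9 i \sqrt{231}}{77} + 3036 = 3036 + \frac{9 i \sqrt{231}}{77}$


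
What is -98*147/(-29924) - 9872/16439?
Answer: -29294747/245960318 ≈ -0.11910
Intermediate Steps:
-98*147/(-29924) - 9872/16439 = -14406*(-1/29924) - 9872*1/16439 = 7203/14962 - 9872/16439 = -29294747/245960318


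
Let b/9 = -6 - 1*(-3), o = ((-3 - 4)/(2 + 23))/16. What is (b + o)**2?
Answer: 116791249/160000 ≈ 729.95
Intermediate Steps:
o = -7/400 (o = -7/25*(1/16) = -7*1/25*(1/16) = -7/25*1/16 = -7/400 ≈ -0.017500)
b = -27 (b = 9*(-6 - 1*(-3)) = 9*(-6 + 3) = 9*(-3) = -27)
(b + o)**2 = (-27 - 7/400)**2 = (-10807/400)**2 = 116791249/160000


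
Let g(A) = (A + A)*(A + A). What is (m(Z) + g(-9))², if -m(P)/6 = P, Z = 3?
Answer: 93636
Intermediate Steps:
g(A) = 4*A² (g(A) = (2*A)*(2*A) = 4*A²)
m(P) = -6*P
(m(Z) + g(-9))² = (-6*3 + 4*(-9)²)² = (-18 + 4*81)² = (-18 + 324)² = 306² = 93636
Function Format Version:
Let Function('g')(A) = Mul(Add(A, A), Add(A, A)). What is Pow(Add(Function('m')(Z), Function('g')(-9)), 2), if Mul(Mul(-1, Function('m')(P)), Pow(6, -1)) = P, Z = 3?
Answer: 93636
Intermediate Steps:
Function('g')(A) = Mul(4, Pow(A, 2)) (Function('g')(A) = Mul(Mul(2, A), Mul(2, A)) = Mul(4, Pow(A, 2)))
Function('m')(P) = Mul(-6, P)
Pow(Add(Function('m')(Z), Function('g')(-9)), 2) = Pow(Add(Mul(-6, 3), Mul(4, Pow(-9, 2))), 2) = Pow(Add(-18, Mul(4, 81)), 2) = Pow(Add(-18, 324), 2) = Pow(306, 2) = 93636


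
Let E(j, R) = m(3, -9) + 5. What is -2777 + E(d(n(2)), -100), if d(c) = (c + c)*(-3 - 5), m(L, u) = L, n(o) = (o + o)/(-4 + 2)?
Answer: -2769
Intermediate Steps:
n(o) = -o (n(o) = (2*o)/(-2) = (2*o)*(-½) = -o)
d(c) = -16*c (d(c) = (2*c)*(-8) = -16*c)
E(j, R) = 8 (E(j, R) = 3 + 5 = 8)
-2777 + E(d(n(2)), -100) = -2777 + 8 = -2769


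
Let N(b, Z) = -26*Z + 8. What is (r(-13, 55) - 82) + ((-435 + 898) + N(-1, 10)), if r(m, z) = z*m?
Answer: -586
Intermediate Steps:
r(m, z) = m*z
N(b, Z) = 8 - 26*Z
(r(-13, 55) - 82) + ((-435 + 898) + N(-1, 10)) = (-13*55 - 82) + ((-435 + 898) + (8 - 26*10)) = (-715 - 82) + (463 + (8 - 260)) = -797 + (463 - 252) = -797 + 211 = -586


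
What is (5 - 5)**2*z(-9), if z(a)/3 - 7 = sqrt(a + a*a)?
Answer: 0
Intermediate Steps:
z(a) = 21 + 3*sqrt(a + a**2) (z(a) = 21 + 3*sqrt(a + a*a) = 21 + 3*sqrt(a + a**2))
(5 - 5)**2*z(-9) = (5 - 5)**2*(21 + 3*sqrt(-9*(1 - 9))) = 0**2*(21 + 3*sqrt(-9*(-8))) = 0*(21 + 3*sqrt(72)) = 0*(21 + 3*(6*sqrt(2))) = 0*(21 + 18*sqrt(2)) = 0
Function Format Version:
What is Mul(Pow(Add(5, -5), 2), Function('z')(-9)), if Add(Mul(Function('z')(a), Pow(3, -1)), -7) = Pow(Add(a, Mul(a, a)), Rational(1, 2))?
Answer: 0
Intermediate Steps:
Function('z')(a) = Add(21, Mul(3, Pow(Add(a, Pow(a, 2)), Rational(1, 2)))) (Function('z')(a) = Add(21, Mul(3, Pow(Add(a, Mul(a, a)), Rational(1, 2)))) = Add(21, Mul(3, Pow(Add(a, Pow(a, 2)), Rational(1, 2)))))
Mul(Pow(Add(5, -5), 2), Function('z')(-9)) = Mul(Pow(Add(5, -5), 2), Add(21, Mul(3, Pow(Mul(-9, Add(1, -9)), Rational(1, 2))))) = Mul(Pow(0, 2), Add(21, Mul(3, Pow(Mul(-9, -8), Rational(1, 2))))) = Mul(0, Add(21, Mul(3, Pow(72, Rational(1, 2))))) = Mul(0, Add(21, Mul(3, Mul(6, Pow(2, Rational(1, 2)))))) = Mul(0, Add(21, Mul(18, Pow(2, Rational(1, 2))))) = 0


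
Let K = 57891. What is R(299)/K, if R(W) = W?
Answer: 13/2517 ≈ 0.0051649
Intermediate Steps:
R(299)/K = 299/57891 = 299*(1/57891) = 13/2517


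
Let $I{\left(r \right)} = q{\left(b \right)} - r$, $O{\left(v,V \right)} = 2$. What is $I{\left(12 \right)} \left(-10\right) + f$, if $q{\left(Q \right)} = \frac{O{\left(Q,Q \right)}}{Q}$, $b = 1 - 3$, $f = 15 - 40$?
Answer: $105$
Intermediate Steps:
$f = -25$
$b = -2$
$q{\left(Q \right)} = \frac{2}{Q}$
$I{\left(r \right)} = -1 - r$ ($I{\left(r \right)} = \frac{2}{-2} - r = 2 \left(- \frac{1}{2}\right) - r = -1 - r$)
$I{\left(12 \right)} \left(-10\right) + f = \left(-1 - 12\right) \left(-10\right) - 25 = \left(-13\right) \left(-10\right) - 25 = 130 - 25 = 105$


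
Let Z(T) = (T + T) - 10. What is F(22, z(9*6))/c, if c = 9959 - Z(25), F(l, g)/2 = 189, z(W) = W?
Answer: 54/1417 ≈ 0.038109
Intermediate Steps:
F(l, g) = 378 (F(l, g) = 2*189 = 378)
Z(T) = -10 + 2*T (Z(T) = 2*T - 10 = -10 + 2*T)
c = 9919 (c = 9959 - (-10 + 2*25) = 9959 - (-10 + 50) = 9959 - 1*40 = 9959 - 40 = 9919)
F(22, z(9*6))/c = 378/9919 = 378*(1/9919) = 54/1417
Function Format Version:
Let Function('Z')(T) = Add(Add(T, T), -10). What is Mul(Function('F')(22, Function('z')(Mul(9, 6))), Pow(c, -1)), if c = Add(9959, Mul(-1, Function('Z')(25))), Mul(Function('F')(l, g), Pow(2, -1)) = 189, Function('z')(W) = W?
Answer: Rational(54, 1417) ≈ 0.038109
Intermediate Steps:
Function('F')(l, g) = 378 (Function('F')(l, g) = Mul(2, 189) = 378)
Function('Z')(T) = Add(-10, Mul(2, T)) (Function('Z')(T) = Add(Mul(2, T), -10) = Add(-10, Mul(2, T)))
c = 9919 (c = Add(9959, Mul(-1, Add(-10, Mul(2, 25)))) = Add(9959, Mul(-1, Add(-10, 50))) = Add(9959, Mul(-1, 40)) = Add(9959, -40) = 9919)
Mul(Function('F')(22, Function('z')(Mul(9, 6))), Pow(c, -1)) = Mul(378, Pow(9919, -1)) = Mul(378, Rational(1, 9919)) = Rational(54, 1417)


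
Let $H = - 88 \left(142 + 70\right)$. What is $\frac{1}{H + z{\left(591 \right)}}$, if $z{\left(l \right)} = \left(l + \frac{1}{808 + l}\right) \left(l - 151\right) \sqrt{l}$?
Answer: $\frac{103731653}{222207047753586632} + \frac{2891767975 \sqrt{591}}{444414095507173264} \approx 1.5865 \cdot 10^{-7}$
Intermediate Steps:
$z{\left(l \right)} = \sqrt{l} \left(-151 + l\right) \left(l + \frac{1}{808 + l}\right)$ ($z{\left(l \right)} = \left(l + \frac{1}{808 + l}\right) \left(-151 + l\right) \sqrt{l} = \left(-151 + l\right) \left(l + \frac{1}{808 + l}\right) \sqrt{l} = \sqrt{l} \left(-151 + l\right) \left(l + \frac{1}{808 + l}\right)$)
$H = -18656$ ($H = \left(-88\right) 212 = -18656$)
$\frac{1}{H + z{\left(591 \right)}} = \frac{1}{-18656 + \frac{\sqrt{591} \left(-151 + 591^{3} - 72106137 + 657 \cdot 591^{2}\right)}{808 + 591}} = \frac{1}{-18656 + \frac{\sqrt{591} \left(-151 + 206425071 - 72106137 + 657 \cdot 349281\right)}{1399}} = \frac{1}{-18656 + \sqrt{591} \cdot \frac{1}{1399} \left(-151 + 206425071 - 72106137 + 229477617\right)} = \frac{1}{-18656 + \sqrt{591} \cdot \frac{1}{1399} \cdot 363796400} = \frac{1}{-18656 + \frac{363796400 \sqrt{591}}{1399}}$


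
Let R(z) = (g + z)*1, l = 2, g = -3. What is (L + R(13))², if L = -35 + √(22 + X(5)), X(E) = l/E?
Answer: 3237/5 - 40*√35 ≈ 410.76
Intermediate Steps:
X(E) = 2/E
R(z) = -3 + z (R(z) = (-3 + z)*1 = -3 + z)
L = -35 + 4*√35/5 (L = -35 + √(22 + 2/5) = -35 + √(22 + 2*(⅕)) = -35 + √(22 + ⅖) = -35 + √(112/5) = -35 + 4*√35/5 ≈ -30.267)
(L + R(13))² = ((-35 + 4*√35/5) + (-3 + 13))² = ((-35 + 4*√35/5) + 10)² = (-25 + 4*√35/5)²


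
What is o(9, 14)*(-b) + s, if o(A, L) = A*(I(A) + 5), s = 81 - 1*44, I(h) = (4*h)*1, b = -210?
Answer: 77527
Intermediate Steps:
I(h) = 4*h
s = 37 (s = 81 - 44 = 37)
o(A, L) = A*(5 + 4*A) (o(A, L) = A*(4*A + 5) = A*(5 + 4*A))
o(9, 14)*(-b) + s = (9*(5 + 4*9))*(-1*(-210)) + 37 = (9*(5 + 36))*210 + 37 = (9*41)*210 + 37 = 369*210 + 37 = 77490 + 37 = 77527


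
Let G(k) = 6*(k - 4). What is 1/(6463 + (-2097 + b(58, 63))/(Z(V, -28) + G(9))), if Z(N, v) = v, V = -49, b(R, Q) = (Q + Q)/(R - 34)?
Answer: 8/43337 ≈ 0.00018460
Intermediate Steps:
b(R, Q) = 2*Q/(-34 + R) (b(R, Q) = (2*Q)/(-34 + R) = 2*Q/(-34 + R))
G(k) = -24 + 6*k (G(k) = 6*(-4 + k) = -24 + 6*k)
1/(6463 + (-2097 + b(58, 63))/(Z(V, -28) + G(9))) = 1/(6463 + (-2097 + 2*63/(-34 + 58))/(-28 + (-24 + 6*9))) = 1/(6463 + (-2097 + 2*63/24)/(-28 + (-24 + 54))) = 1/(6463 + (-2097 + 2*63*(1/24))/(-28 + 30)) = 1/(6463 + (-2097 + 21/4)/2) = 1/(6463 - 8367/4*½) = 1/(6463 - 8367/8) = 1/(43337/8) = 8/43337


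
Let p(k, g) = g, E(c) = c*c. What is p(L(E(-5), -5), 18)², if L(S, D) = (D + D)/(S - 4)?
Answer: 324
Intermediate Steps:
E(c) = c²
L(S, D) = 2*D/(-4 + S) (L(S, D) = (2*D)/(-4 + S) = 2*D/(-4 + S))
p(L(E(-5), -5), 18)² = 18² = 324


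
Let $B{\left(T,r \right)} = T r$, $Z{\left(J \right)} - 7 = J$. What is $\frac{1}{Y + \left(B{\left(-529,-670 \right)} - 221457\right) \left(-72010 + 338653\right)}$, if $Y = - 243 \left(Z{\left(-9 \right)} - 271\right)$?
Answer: $\frac{1}{35456385978} \approx 2.8204 \cdot 10^{-11}$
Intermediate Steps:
$Z{\left(J \right)} = 7 + J$
$Y = 66339$ ($Y = - 243 \left(\left(7 - 9\right) - 271\right) = - 243 \left(-2 - 271\right) = \left(-243\right) \left(-273\right) = 66339$)
$\frac{1}{Y + \left(B{\left(-529,-670 \right)} - 221457\right) \left(-72010 + 338653\right)} = \frac{1}{66339 + \left(\left(-529\right) \left(-670\right) - 221457\right) \left(-72010 + 338653\right)} = \frac{1}{66339 + \left(354430 - 221457\right) 266643} = \frac{1}{66339 + 132973 \cdot 266643} = \frac{1}{66339 + 35456319639} = \frac{1}{35456385978}$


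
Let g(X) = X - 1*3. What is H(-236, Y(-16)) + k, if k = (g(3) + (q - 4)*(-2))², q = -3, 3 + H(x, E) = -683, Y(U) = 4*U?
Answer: -490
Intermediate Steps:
g(X) = -3 + X (g(X) = X - 3 = -3 + X)
H(x, E) = -686 (H(x, E) = -3 - 683 = -686)
k = 196 (k = ((-3 + 3) + (-3 - 4)*(-2))² = (0 - 7*(-2))² = (0 + 14)² = 14² = 196)
H(-236, Y(-16)) + k = -686 + 196 = -490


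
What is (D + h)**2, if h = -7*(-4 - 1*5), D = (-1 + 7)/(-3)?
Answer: 3721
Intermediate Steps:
D = -2 (D = -1/3*6 = -2)
h = 63 (h = -7*(-4 - 5) = -7*(-9) = 63)
(D + h)**2 = (-2 + 63)**2 = 61**2 = 3721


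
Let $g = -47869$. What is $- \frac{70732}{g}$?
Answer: $\frac{70732}{47869} \approx 1.4776$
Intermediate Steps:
$- \frac{70732}{g} = - \frac{70732}{-47869} = \left(-70732\right) \left(- \frac{1}{47869}\right) = \frac{70732}{47869}$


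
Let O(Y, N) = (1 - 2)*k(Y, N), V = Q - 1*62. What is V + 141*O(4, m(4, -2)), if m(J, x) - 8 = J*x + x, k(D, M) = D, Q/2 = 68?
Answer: -490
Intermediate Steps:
Q = 136 (Q = 2*68 = 136)
m(J, x) = 8 + x + J*x (m(J, x) = 8 + (J*x + x) = 8 + (x + J*x) = 8 + x + J*x)
V = 74 (V = 136 - 1*62 = 136 - 62 = 74)
O(Y, N) = -Y (O(Y, N) = (1 - 2)*Y = -Y)
V + 141*O(4, m(4, -2)) = 74 + 141*(-1*4) = 74 + 141*(-4) = 74 - 564 = -490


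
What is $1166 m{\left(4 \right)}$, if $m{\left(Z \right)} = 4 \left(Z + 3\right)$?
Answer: $32648$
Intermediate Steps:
$m{\left(Z \right)} = 12 + 4 Z$ ($m{\left(Z \right)} = 4 \left(3 + Z\right) = 12 + 4 Z$)
$1166 m{\left(4 \right)} = 1166 \left(12 + 4 \cdot 4\right) = 1166 \left(12 + 16\right) = 1166 \cdot 28 = 32648$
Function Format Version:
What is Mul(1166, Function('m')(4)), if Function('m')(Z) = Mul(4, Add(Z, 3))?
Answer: 32648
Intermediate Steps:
Function('m')(Z) = Add(12, Mul(4, Z)) (Function('m')(Z) = Mul(4, Add(3, Z)) = Add(12, Mul(4, Z)))
Mul(1166, Function('m')(4)) = Mul(1166, Add(12, Mul(4, 4))) = Mul(1166, Add(12, 16)) = Mul(1166, 28) = 32648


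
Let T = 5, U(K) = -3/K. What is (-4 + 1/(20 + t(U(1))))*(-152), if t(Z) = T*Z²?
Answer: 39368/65 ≈ 605.66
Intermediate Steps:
t(Z) = 5*Z²
(-4 + 1/(20 + t(U(1))))*(-152) = (-4 + 1/(20 + 5*(-3/1)²))*(-152) = (-4 + 1/(20 + 5*(-3*1)²))*(-152) = (-4 + 1/(20 + 5*(-3)²))*(-152) = (-4 + 1/(20 + 5*9))*(-152) = (-4 + 1/(20 + 45))*(-152) = (-4 + 1/65)*(-152) = -259/65*(-152) = 39368/65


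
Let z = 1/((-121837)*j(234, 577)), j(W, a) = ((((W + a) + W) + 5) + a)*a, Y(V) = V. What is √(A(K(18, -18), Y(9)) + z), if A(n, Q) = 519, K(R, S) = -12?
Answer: 2*√1697432418460221097778882/114378017023 ≈ 22.782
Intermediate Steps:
j(W, a) = a*(5 + 2*W + 2*a) (j(W, a) = (((a + 2*W) + 5) + a)*a = ((5 + a + 2*W) + a)*a = (5 + 2*W + 2*a)*a = a*(5 + 2*W + 2*a))
z = -1/114378017023 (z = 1/((-121837)*((577*(5 + 2*234 + 2*577)))) = -1/(577*(5 + 468 + 1154))/121837 = -1/(121837*(577*1627)) = -1/121837/938779 = -1/121837*1/938779 = -1/114378017023 ≈ -8.7429e-12)
√(A(K(18, -18), Y(9)) + z) = √(519 - 1/114378017023) = √(59362190834936/114378017023) = 2*√1697432418460221097778882/114378017023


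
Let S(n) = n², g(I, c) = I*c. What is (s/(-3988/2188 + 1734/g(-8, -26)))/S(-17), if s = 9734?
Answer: 553747792/107092129 ≈ 5.1708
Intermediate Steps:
(s/(-3988/2188 + 1734/g(-8, -26)))/S(-17) = (9734/(-3988/2188 + 1734/((-8*(-26)))))/((-17)²) = (9734/(-3988*1/2188 + 1734/208))/289 = (9734/(-997/547 + 1734*(1/208)))*(1/289) = (9734/(-997/547 + 867/104))*(1/289) = (9734/(370561/56888))*(1/289) = (9734*(56888/370561))*(1/289) = (553747792/370561)*(1/289) = 553747792/107092129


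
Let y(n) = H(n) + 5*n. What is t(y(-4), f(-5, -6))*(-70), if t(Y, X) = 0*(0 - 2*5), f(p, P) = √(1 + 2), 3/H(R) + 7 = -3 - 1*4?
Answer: 0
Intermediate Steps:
H(R) = -3/14 (H(R) = 3/(-7 + (-3 - 1*4)) = 3/(-7 + (-3 - 4)) = 3/(-7 - 7) = 3/(-14) = 3*(-1/14) = -3/14)
y(n) = -3/14 + 5*n
f(p, P) = √3
t(Y, X) = 0 (t(Y, X) = 0*(0 - 10) = 0*(-10) = 0)
t(y(-4), f(-5, -6))*(-70) = 0*(-70) = 0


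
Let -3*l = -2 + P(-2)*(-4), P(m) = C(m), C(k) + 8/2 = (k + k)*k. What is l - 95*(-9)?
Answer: 861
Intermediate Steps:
C(k) = -4 + 2*k² (C(k) = -4 + (k + k)*k = -4 + (2*k)*k = -4 + 2*k²)
P(m) = -4 + 2*m²
l = 6 (l = -(-2 + (-4 + 2*(-2)²)*(-4))/3 = -(-2 + (-4 + 2*4)*(-4))/3 = -(-2 + (-4 + 8)*(-4))/3 = -(-2 + 4*(-4))/3 = -(-2 - 16)/3 = -⅓*(-18) = 6)
l - 95*(-9) = 6 - 95*(-9) = 6 + 855 = 861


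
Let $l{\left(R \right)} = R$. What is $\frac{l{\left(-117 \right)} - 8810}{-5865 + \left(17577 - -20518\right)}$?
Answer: $- \frac{8927}{32230} \approx -0.27698$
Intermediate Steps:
$\frac{l{\left(-117 \right)} - 8810}{-5865 + \left(17577 - -20518\right)} = \frac{-117 - 8810}{-5865 + \left(17577 - -20518\right)} = - \frac{8927}{-5865 + \left(17577 + 20518\right)} = - \frac{8927}{-5865 + 38095} = - \frac{8927}{32230}$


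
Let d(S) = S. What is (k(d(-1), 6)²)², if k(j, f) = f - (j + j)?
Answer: 4096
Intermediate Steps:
k(j, f) = f - 2*j
(k(d(-1), 6)²)² = ((6 - 2*(-1))²)² = ((6 + 2)²)² = (8²)² = 64² = 4096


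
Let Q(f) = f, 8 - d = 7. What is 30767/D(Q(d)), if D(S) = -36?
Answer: -30767/36 ≈ -854.64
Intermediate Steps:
d = 1 (d = 8 - 1*7 = 8 - 7 = 1)
30767/D(Q(d)) = 30767/(-36) = 30767*(-1/36) = -30767/36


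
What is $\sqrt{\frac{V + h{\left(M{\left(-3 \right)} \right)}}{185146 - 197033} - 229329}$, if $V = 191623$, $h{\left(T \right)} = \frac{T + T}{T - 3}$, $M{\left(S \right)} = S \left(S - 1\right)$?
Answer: $\frac{i \sqrt{291659777174706}}{35661} \approx 478.9 i$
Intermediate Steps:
$M{\left(S \right)} = S \left(-1 + S\right)$
$h{\left(T \right)} = \frac{2 T}{-3 + T}$
$\sqrt{\frac{V + h{\left(M{\left(-3 \right)} \right)}}{185146 - 197033} - 229329} = \sqrt{\frac{191623 + \frac{2 \left(- 3 \left(-1 - 3\right)\right)}{-3 - 3 \left(-1 - 3\right)}}{185146 - 197033} - 229329} = \sqrt{\frac{191623 + \frac{2 \left(\left(-3\right) \left(-4\right)\right)}{-3 - -12}}{185146 - 197033} - 229329} = \sqrt{\frac{191623 + 2 \cdot 12 \frac{1}{-3 + 12}}{-11887} - 229329} = \sqrt{\left(191623 + 2 \cdot 12 \cdot \frac{1}{9}\right) \left(- \frac{1}{11887}\right) - 229329} = \sqrt{\left(191623 + \frac{8}{3}\right) \left(- \frac{1}{11887}\right) - 229329} = \sqrt{\frac{574877}{3} \left(- \frac{1}{11887}\right) - 229329} = \sqrt{- \frac{574877}{35661} - 229329} = \sqrt{- \frac{8178676346}{35661}} = \frac{i \sqrt{291659777174706}}{35661}$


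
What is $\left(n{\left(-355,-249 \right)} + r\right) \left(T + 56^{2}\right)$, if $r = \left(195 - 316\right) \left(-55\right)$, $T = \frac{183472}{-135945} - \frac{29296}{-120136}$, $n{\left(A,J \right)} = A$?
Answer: $\frac{895978010396840}{45366357} \approx 1.975 \cdot 10^{7}$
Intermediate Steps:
$T = - \frac{2257368434}{2041486065}$ ($T = 183472 \left(- \frac{1}{135945}\right) - - \frac{3662}{15017} = - \frac{183472}{135945} + \frac{3662}{15017} = - \frac{2257368434}{2041486065} \approx -1.1057$)
$r = 6655$ ($r = \left(-121\right) \left(-55\right) = 6655$)
$\left(n{\left(-355,-249 \right)} + r\right) \left(T + 56^{2}\right) = \left(-355 + 6655\right) \left(- \frac{2257368434}{2041486065} + 56^{2}\right) = 6300 \left(- \frac{2257368434}{2041486065} + 3136\right) = 6300 \cdot \frac{6399842931406}{2041486065} = \frac{895978010396840}{45366357}$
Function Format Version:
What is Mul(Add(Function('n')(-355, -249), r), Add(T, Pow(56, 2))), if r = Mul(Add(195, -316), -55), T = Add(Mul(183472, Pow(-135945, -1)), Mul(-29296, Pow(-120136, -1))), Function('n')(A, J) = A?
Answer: Rational(895978010396840, 45366357) ≈ 1.9750e+7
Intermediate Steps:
T = Rational(-2257368434, 2041486065) (T = Add(Mul(183472, Rational(-1, 135945)), Mul(-29296, Rational(-1, 120136))) = Add(Rational(-183472, 135945), Rational(3662, 15017)) = Rational(-2257368434, 2041486065) ≈ -1.1057)
r = 6655 (r = Mul(-121, -55) = 6655)
Mul(Add(Function('n')(-355, -249), r), Add(T, Pow(56, 2))) = Mul(Add(-355, 6655), Add(Rational(-2257368434, 2041486065), Pow(56, 2))) = Mul(6300, Add(Rational(-2257368434, 2041486065), 3136)) = Mul(6300, Rational(6399842931406, 2041486065)) = Rational(895978010396840, 45366357)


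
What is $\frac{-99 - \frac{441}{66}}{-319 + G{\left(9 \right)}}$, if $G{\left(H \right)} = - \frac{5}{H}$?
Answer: $\frac{20925}{63272} \approx 0.33072$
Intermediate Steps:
$\frac{-99 - \frac{441}{66}}{-319 + G{\left(9 \right)}} = \frac{-99 - \frac{441}{66}}{-319 - \frac{5}{9}} = \frac{-99 - \frac{147}{22}}{-319 - \frac{5}{9}} = - \frac{2325}{22 \left(- \frac{2876}{9}\right)} = \left(- \frac{2325}{22}\right) \left(- \frac{9}{2876}\right) = \frac{20925}{63272}$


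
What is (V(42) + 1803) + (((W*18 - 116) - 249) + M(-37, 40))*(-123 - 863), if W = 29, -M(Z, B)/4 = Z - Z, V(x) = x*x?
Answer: -151235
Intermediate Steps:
V(x) = x**2
M(Z, B) = 0 (M(Z, B) = -4*(Z - Z) = -4*0 = 0)
(V(42) + 1803) + (((W*18 - 116) - 249) + M(-37, 40))*(-123 - 863) = (42**2 + 1803) + (((29*18 - 116) - 249) + 0)*(-123 - 863) = (1764 + 1803) + (((522 - 116) - 249) + 0)*(-986) = 3567 + ((406 - 249) + 0)*(-986) = 3567 + (157 + 0)*(-986) = 3567 + 157*(-986) = 3567 - 154802 = -151235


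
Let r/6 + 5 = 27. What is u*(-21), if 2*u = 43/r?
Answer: -301/88 ≈ -3.4205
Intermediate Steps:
r = 132 (r = -30 + 6*27 = -30 + 162 = 132)
u = 43/264 (u = (43/132)/2 = (43*(1/132))/2 = (½)*(43/132) = 43/264 ≈ 0.16288)
u*(-21) = (43/264)*(-21) = -301/88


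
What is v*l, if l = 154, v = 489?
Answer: 75306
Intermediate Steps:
v*l = 489*154 = 75306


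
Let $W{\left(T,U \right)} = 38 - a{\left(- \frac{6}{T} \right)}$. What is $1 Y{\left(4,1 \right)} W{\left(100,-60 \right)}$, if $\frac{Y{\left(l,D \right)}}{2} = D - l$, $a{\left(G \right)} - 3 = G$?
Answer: $- \frac{5259}{25} \approx -210.36$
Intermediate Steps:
$a{\left(G \right)} = 3 + G$
$Y{\left(l,D \right)} = - 2 l + 2 D$ ($Y{\left(l,D \right)} = 2 \left(D - l\right) = - 2 l + 2 D$)
$W{\left(T,U \right)} = 35 + \frac{6}{T}$ ($W{\left(T,U \right)} = 38 - \left(3 - \frac{6}{T}\right) = 35 + \frac{6}{T}$)
$1 Y{\left(4,1 \right)} W{\left(100,-60 \right)} = 1 \left(\left(-2\right) 4 + 2 \cdot 1\right) \left(35 + \frac{6}{100}\right) = 1 \left(-8 + 2\right) \left(35 + 6 \cdot \frac{1}{100}\right) = 1 \left(-6\right) \left(35 + \frac{3}{50}\right) = \left(-6\right) \frac{1753}{50} = - \frac{5259}{25}$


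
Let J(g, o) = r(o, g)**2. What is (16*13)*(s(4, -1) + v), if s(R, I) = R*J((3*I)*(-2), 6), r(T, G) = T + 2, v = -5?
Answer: 52208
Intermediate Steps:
r(T, G) = 2 + T
J(g, o) = (2 + o)**2
s(R, I) = 64*R (s(R, I) = R*(2 + 6)**2 = R*8**2 = R*64 = 64*R)
(16*13)*(s(4, -1) + v) = (16*13)*(64*4 - 5) = 208*(256 - 5) = 208*251 = 52208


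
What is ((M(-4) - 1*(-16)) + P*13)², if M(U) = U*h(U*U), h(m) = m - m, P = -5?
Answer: 2401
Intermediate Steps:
h(m) = 0
M(U) = 0 (M(U) = U*0 = 0)
((M(-4) - 1*(-16)) + P*13)² = ((0 - 1*(-16)) - 5*13)² = ((0 + 16) - 65)² = (16 - 65)² = (-49)² = 2401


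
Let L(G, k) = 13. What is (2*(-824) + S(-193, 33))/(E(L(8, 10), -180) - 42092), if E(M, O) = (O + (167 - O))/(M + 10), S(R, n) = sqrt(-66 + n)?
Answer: 37904/967949 - 23*I*sqrt(33)/967949 ≈ 0.039159 - 0.0001365*I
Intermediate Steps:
E(M, O) = 167/(10 + M)
(2*(-824) + S(-193, 33))/(E(L(8, 10), -180) - 42092) = (2*(-824) + sqrt(-66 + 33))/(167/(10 + 13) - 42092) = (-1648 + sqrt(-33))/(167/23 - 42092) = (-1648 + I*sqrt(33))/(167*(1/23) - 42092) = (-1648 + I*sqrt(33))/(167/23 - 42092) = (-1648 + I*sqrt(33))/(-967949/23) = (-1648 + I*sqrt(33))*(-23/967949) = 37904/967949 - 23*I*sqrt(33)/967949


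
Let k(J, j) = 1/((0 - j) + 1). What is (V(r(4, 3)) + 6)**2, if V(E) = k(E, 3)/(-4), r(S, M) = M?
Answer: 2401/64 ≈ 37.516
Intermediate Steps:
k(J, j) = 1/(1 - j) (k(J, j) = 1/(-j + 1) = 1/(1 - j))
V(E) = 1/8 (V(E) = -1/(-1 + 3)/(-4) = -1/2*(-1/4) = 1/8)
(V(r(4, 3)) + 6)**2 = (1/8 + 6)**2 = (49/8)**2 = 2401/64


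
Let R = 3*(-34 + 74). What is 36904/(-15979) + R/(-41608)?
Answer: -192177389/83106779 ≈ -2.3124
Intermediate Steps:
R = 120 (R = 3*40 = 120)
36904/(-15979) + R/(-41608) = 36904/(-15979) + 120/(-41608) = 36904*(-1/15979) + 120*(-1/41608) = -36904/15979 - 15/5201 = -192177389/83106779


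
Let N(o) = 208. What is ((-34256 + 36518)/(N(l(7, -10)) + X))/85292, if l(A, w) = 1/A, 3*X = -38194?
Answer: -261/123246940 ≈ -2.1177e-6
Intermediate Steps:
X = -38194/3 (X = (1/3)*(-38194) = -38194/3 ≈ -12731.)
l(A, w) = 1/A
((-34256 + 36518)/(N(l(7, -10)) + X))/85292 = ((-34256 + 36518)/(208 - 38194/3))/85292 = (2262/(-37570/3))*(1/85292) = (2262*(-3/37570))*(1/85292) = -261/1445*1/85292 = -261/123246940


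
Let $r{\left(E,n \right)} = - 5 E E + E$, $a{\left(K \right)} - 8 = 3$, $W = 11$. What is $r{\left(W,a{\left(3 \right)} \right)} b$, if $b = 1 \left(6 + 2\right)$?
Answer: $-4752$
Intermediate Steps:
$a{\left(K \right)} = 11$ ($a{\left(K \right)} = 8 + 3 = 11$)
$r{\left(E,n \right)} = E - 5 E^{2}$ ($r{\left(E,n \right)} = - 5 E^{2} + E = E - 5 E^{2}$)
$b = 8$ ($b = 1 \cdot 8 = 8$)
$r{\left(W,a{\left(3 \right)} \right)} b = 11 \left(1 - 55\right) 8 = 11 \left(-54\right) 8 = \left(-594\right) 8 = -4752$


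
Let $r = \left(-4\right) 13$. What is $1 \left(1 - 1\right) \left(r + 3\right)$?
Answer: $0$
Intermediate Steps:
$r = -52$
$1 \left(1 - 1\right) \left(r + 3\right) = 1 \left(1 - 1\right) \left(-52 + 3\right) = 1 \cdot 0 \left(-49\right) = 0 \left(-49\right) = 0$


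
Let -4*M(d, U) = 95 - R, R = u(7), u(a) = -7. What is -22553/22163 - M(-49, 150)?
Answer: 1085207/44326 ≈ 24.482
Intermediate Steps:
R = -7
M(d, U) = -51/2 (M(d, U) = -(95 - 1*(-7))/4 = -(95 + 7)/4 = -¼*102 = -51/2)
-22553/22163 - M(-49, 150) = -22553/22163 - 1*(-51/2) = -22553*1/22163 + 51/2 = -22553/22163 + 51/2 = 1085207/44326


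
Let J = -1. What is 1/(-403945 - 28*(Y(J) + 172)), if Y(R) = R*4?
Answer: -1/408649 ≈ -2.4471e-6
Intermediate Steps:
Y(R) = 4*R
1/(-403945 - 28*(Y(J) + 172)) = 1/(-403945 - 28*(4*(-1) + 172)) = 1/(-403945 - 28*(-4 + 172)) = 1/(-403945 - 28*168) = 1/(-403945 - 4704) = 1/(-408649) = -1/408649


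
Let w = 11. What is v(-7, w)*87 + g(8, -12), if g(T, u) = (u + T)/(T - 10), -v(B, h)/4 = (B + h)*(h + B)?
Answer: -5566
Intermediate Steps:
v(B, h) = -4*(B + h)**2 (v(B, h) = -4*(B + h)*(h + B) = -4*(B + h)*(B + h) = -4*(B + h)**2)
g(T, u) = (T + u)/(-10 + T)
v(-7, w)*87 + g(8, -12) = -4*(-7 + 11)**2*87 + (8 - 12)/(-10 + 8) = -4*4**2*87 - 4/(-2) = -4*16*87 - 1/2*(-4) = -64*87 + 2 = -5568 + 2 = -5566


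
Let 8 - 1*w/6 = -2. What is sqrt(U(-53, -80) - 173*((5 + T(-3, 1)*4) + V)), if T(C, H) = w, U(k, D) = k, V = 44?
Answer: 5*I*sqrt(2002) ≈ 223.72*I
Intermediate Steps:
w = 60 (w = 48 - 6*(-2) = 48 + 12 = 60)
T(C, H) = 60
sqrt(U(-53, -80) - 173*((5 + T(-3, 1)*4) + V)) = sqrt(-53 - 173*((5 + 60*4) + 44)) = sqrt(-53 - 173*((5 + 240) + 44)) = sqrt(-53 - 173*(245 + 44)) = sqrt(-53 - 173*289) = sqrt(-53 - 49997) = sqrt(-50050) = 5*I*sqrt(2002)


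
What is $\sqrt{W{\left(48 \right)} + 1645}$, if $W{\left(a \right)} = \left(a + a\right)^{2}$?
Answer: $\sqrt{10861} \approx 104.22$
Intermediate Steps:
$W{\left(a \right)} = 4 a^{2}$ ($W{\left(a \right)} = \left(2 a\right)^{2} = 4 a^{2}$)
$\sqrt{W{\left(48 \right)} + 1645} = \sqrt{4 \cdot 48^{2} + 1645} = \sqrt{4 \cdot 2304 + 1645} = \sqrt{9216 + 1645} = \sqrt{10861}$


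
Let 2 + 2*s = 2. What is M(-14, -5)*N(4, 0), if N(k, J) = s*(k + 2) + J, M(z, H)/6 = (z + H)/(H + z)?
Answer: 0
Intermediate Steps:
s = 0 (s = -1 + (½)*2 = -1 + 1 = 0)
M(z, H) = 6 (M(z, H) = 6*((z + H)/(H + z)) = 6*((H + z)/(H + z)) = 6*1 = 6)
N(k, J) = J (N(k, J) = 0*(k + 2) + J = 0*(2 + k) + J = 0 + J = J)
M(-14, -5)*N(4, 0) = 6*0 = 0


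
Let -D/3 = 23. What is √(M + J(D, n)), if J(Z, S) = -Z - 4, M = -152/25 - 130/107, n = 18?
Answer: √16516627/535 ≈ 7.5964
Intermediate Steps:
D = -69 (D = -3*23 = -69)
M = -19514/2675 (M = -152*1/25 - 130*1/107 = -152/25 - 130/107 = -19514/2675 ≈ -7.2950)
J(Z, S) = -4 - Z
√(M + J(D, n)) = √(-19514/2675 + (-4 - 1*(-69))) = √(-19514/2675 + (-4 + 69)) = √(-19514/2675 + 65) = √(154361/2675) = √16516627/535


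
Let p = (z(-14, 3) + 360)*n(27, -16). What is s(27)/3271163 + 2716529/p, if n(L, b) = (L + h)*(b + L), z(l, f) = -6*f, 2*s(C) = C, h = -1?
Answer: 8886210473689/319958995356 ≈ 27.773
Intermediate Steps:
s(C) = C/2
n(L, b) = (-1 + L)*(L + b) (n(L, b) = (L - 1)*(b + L) = (-1 + L)*(L + b))
p = 97812 (p = (-6*3 + 360)*(27² - 1*27 - 1*(-16) + 27*(-16)) = (-18 + 360)*(729 - 27 + 16 - 432) = 342*286 = 97812)
s(27)/3271163 + 2716529/p = ((½)*27)/3271163 + 2716529/97812 = (27/2)*(1/3271163) + 2716529*(1/97812) = 27/6542326 + 2716529/97812 = 8886210473689/319958995356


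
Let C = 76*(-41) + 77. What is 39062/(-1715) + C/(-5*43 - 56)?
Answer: -5373917/464765 ≈ -11.563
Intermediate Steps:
C = -3039 (C = -3116 + 77 = -3039)
39062/(-1715) + C/(-5*43 - 56) = 39062/(-1715) - 3039/(-5*43 - 56) = 39062*(-1/1715) - 3039/(-215 - 56) = -39062/1715 - 3039/(-271) = -39062/1715 - 3039*(-1/271) = -39062/1715 + 3039/271 = -5373917/464765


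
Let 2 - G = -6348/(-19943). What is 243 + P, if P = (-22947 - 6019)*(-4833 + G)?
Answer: 398701051685/2849 ≈ 1.3994e+8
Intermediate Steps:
G = 33538/19943 (G = 2 - (-6348)/(-19943) = 2 - (-6348)*(-1)/19943 = 2 - 1*6348/19943 = 2 - 6348/19943 = 33538/19943 ≈ 1.6817)
P = 398700359378/2849 (P = (-22947 - 6019)*(-4833 + 33538/19943) = -28966*(-96350981/19943) = 398700359378/2849 ≈ 1.3994e+8)
243 + P = 243 + 398700359378/2849 = 398701051685/2849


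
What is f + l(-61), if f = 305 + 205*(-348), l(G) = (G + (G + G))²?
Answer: -37546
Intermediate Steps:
l(G) = 9*G² (l(G) = (G + 2*G)² = (3*G)² = 9*G²)
f = -71035 (f = 305 - 71340 = -71035)
f + l(-61) = -71035 + 9*(-61)² = -71035 + 9*3721 = -71035 + 33489 = -37546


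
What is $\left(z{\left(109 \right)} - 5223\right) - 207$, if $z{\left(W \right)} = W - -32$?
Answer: $-5289$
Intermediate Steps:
$z{\left(W \right)} = 32 + W$ ($z{\left(W \right)} = W + 32 = 32 + W$)
$\left(z{\left(109 \right)} - 5223\right) - 207 = \left(\left(32 + 109\right) - 5223\right) - 207 = \left(141 - 5223\right) - 207 = -5082 - 207 = -5289$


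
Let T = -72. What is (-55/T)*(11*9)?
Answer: 605/8 ≈ 75.625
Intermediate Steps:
(-55/T)*(11*9) = (-55/(-72))*(11*9) = -55*(-1/72)*99 = (55/72)*99 = 605/8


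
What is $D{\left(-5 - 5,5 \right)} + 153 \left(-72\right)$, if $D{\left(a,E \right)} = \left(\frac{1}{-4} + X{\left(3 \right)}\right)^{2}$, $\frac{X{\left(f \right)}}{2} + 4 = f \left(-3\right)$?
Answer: $- \frac{165231}{16} \approx -10327.0$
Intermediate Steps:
$X{\left(f \right)} = -8 - 6 f$ ($X{\left(f \right)} = -8 + 2 f \left(-3\right) = -8 + 2 \left(- 3 f\right) = -8 - 6 f$)
$D{\left(a,E \right)} = \frac{11025}{16}$ ($D{\left(a,E \right)} = \left(\frac{1}{-4} - 26\right)^{2} = \left(- \frac{1}{4} - 26\right)^{2} = \left(- \frac{105}{4}\right)^{2} = \frac{11025}{16}$)
$D{\left(-5 - 5,5 \right)} + 153 \left(-72\right) = \frac{11025}{16} + 153 \left(-72\right) = \frac{11025}{16} - 11016 = - \frac{165231}{16}$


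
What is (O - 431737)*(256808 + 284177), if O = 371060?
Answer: -32825346845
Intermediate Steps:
(O - 431737)*(256808 + 284177) = (371060 - 431737)*(256808 + 284177) = -60677*540985 = -32825346845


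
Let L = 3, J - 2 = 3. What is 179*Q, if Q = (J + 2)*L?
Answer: 3759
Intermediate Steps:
J = 5 (J = 2 + 3 = 5)
Q = 21 (Q = (5 + 2)*3 = 7*3 = 21)
179*Q = 179*21 = 3759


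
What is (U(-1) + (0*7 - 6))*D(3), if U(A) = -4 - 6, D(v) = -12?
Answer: 192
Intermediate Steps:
U(A) = -10
(U(-1) + (0*7 - 6))*D(3) = (-10 + (0*7 - 6))*(-12) = (-10 + (0 - 6))*(-12) = (-10 - 6)*(-12) = -16*(-12) = 192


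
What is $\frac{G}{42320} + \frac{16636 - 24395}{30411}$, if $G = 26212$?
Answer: $\frac{117193063}{321748380} \approx 0.36424$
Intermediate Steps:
$\frac{G}{42320} + \frac{16636 - 24395}{30411} = \frac{26212}{42320} + \frac{16636 - 24395}{30411} = 26212 \cdot \frac{1}{42320} - \frac{7759}{30411} = \frac{6553}{10580} - \frac{7759}{30411} = \frac{117193063}{321748380}$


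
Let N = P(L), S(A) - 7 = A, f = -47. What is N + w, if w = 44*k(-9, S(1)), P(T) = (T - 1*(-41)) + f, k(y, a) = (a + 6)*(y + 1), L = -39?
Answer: -4973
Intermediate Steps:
S(A) = 7 + A
k(y, a) = (1 + y)*(6 + a) (k(y, a) = (6 + a)*(1 + y) = (1 + y)*(6 + a))
P(T) = -6 + T (P(T) = (T - 1*(-41)) - 47 = (T + 41) - 47 = (41 + T) - 47 = -6 + T)
N = -45 (N = -6 - 39 = -45)
w = -4928 (w = 44*(6 + (7 + 1) + 6*(-9) + (7 + 1)*(-9)) = 44*(6 + 8 - 54 + 8*(-9)) = 44*(6 + 8 - 54 - 72) = 44*(-112) = -4928)
N + w = -45 - 4928 = -4973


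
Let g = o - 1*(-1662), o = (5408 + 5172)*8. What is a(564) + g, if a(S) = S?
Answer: 86866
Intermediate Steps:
o = 84640 (o = 10580*8 = 84640)
g = 86302 (g = 84640 - 1*(-1662) = 84640 + 1662 = 86302)
a(564) + g = 564 + 86302 = 86866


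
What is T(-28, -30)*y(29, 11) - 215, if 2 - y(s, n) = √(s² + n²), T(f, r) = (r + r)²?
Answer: 6985 - 3600*√962 ≈ -1.0467e+5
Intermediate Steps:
T(f, r) = 4*r² (T(f, r) = (2*r)² = 4*r²)
y(s, n) = 2 - √(n² + s²) (y(s, n) = 2 - √(s² + n²) = 2 - √(n² + s²))
T(-28, -30)*y(29, 11) - 215 = (4*(-30)²)*(2 - √(11² + 29²)) - 215 = (4*900)*(2 - √(121 + 841)) - 215 = 3600*(2 - √962) - 215 = (7200 - 3600*√962) - 215 = 6985 - 3600*√962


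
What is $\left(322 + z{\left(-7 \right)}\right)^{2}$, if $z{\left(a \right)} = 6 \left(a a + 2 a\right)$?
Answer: $283024$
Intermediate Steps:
$z{\left(a \right)} = 6 a^{2} + 12 a$ ($z{\left(a \right)} = 6 \left(a^{2} + 2 a\right) = 6 a^{2} + 12 a$)
$\left(322 + z{\left(-7 \right)}\right)^{2} = \left(322 + 6 \left(-7\right) \left(2 - 7\right)\right)^{2} = \left(322 + 6 \left(-7\right) \left(-5\right)\right)^{2} = \left(322 + 210\right)^{2} = 532^{2} = 283024$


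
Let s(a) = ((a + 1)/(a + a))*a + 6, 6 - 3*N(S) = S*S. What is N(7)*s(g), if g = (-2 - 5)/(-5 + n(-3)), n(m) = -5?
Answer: -5891/60 ≈ -98.183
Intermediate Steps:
N(S) = 2 - S²/3 (N(S) = 2 - S*S/3 = 2 - S²/3)
g = 7/10 (g = (-2 - 5)/(-5 - 5) = -7/(-10) = -7*(-⅒) = 7/10 ≈ 0.70000)
s(a) = 13/2 + a/2 (s(a) = ((1 + a)/((2*a)))*a + 6 = ((1 + a)*(1/(2*a)))*a + 6 = ((1 + a)/(2*a))*a + 6 = (½ + a/2) + 6 = 13/2 + a/2)
N(7)*s(g) = (2 - ⅓*7²)*(13/2 + (½)*(7/10)) = (2 - ⅓*49)*(13/2 + 7/20) = (2 - 49/3)*(137/20) = -43/3*137/20 = -5891/60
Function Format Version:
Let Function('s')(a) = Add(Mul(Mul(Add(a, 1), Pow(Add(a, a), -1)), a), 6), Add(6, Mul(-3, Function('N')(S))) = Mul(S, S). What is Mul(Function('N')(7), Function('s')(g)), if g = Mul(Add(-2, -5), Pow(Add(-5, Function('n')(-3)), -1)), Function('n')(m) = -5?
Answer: Rational(-5891, 60) ≈ -98.183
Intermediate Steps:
Function('N')(S) = Add(2, Mul(Rational(-1, 3), Pow(S, 2))) (Function('N')(S) = Add(2, Mul(Rational(-1, 3), Mul(S, S))) = Add(2, Mul(Rational(-1, 3), Pow(S, 2))))
g = Rational(7, 10) (g = Mul(Add(-2, -5), Pow(Add(-5, -5), -1)) = Mul(-7, Pow(-10, -1)) = Mul(-7, Rational(-1, 10)) = Rational(7, 10) ≈ 0.70000)
Function('s')(a) = Add(Rational(13, 2), Mul(Rational(1, 2), a)) (Function('s')(a) = Add(Mul(Mul(Add(1, a), Pow(Mul(2, a), -1)), a), 6) = Add(Mul(Mul(Add(1, a), Mul(Rational(1, 2), Pow(a, -1))), a), 6) = Add(Mul(Mul(Rational(1, 2), Pow(a, -1), Add(1, a)), a), 6) = Add(Add(Rational(1, 2), Mul(Rational(1, 2), a)), 6) = Add(Rational(13, 2), Mul(Rational(1, 2), a)))
Mul(Function('N')(7), Function('s')(g)) = Mul(Add(2, Mul(Rational(-1, 3), Pow(7, 2))), Add(Rational(13, 2), Mul(Rational(1, 2), Rational(7, 10)))) = Mul(Add(2, Mul(Rational(-1, 3), 49)), Add(Rational(13, 2), Rational(7, 20))) = Mul(Add(2, Rational(-49, 3)), Rational(137, 20)) = Mul(Rational(-43, 3), Rational(137, 20)) = Rational(-5891, 60)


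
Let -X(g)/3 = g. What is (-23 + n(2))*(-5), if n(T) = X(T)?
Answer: 145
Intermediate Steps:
X(g) = -3*g
n(T) = -3*T
(-23 + n(2))*(-5) = (-23 - 3*2)*(-5) = (-23 - 6)*(-5) = -29*(-5) = 145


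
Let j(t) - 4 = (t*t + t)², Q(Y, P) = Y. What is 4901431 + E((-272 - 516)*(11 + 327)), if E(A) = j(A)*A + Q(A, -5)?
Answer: -1340328732671373626768036305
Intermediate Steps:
j(t) = 4 + (t + t²)² (j(t) = 4 + (t*t + t)² = 4 + (t² + t)² = 4 + (t + t²)²)
E(A) = A + A*(4 + A²*(1 + A)²) (E(A) = (4 + A²*(1 + A)²)*A + A = A*(4 + A²*(1 + A)²) + A = A + A*(4 + A²*(1 + A)²))
4901431 + E((-272 - 516)*(11 + 327)) = 4901431 + ((-272 - 516)*(11 + 327))*(5 + ((-272 - 516)*(11 + 327))²*(1 + (-272 - 516)*(11 + 327))²) = 4901431 + (-788*338)*(5 + (-788*338)²*(1 - 788*338)²) = 4901431 - 266344*(5 + (-266344)²*(1 - 266344)²) = 4901431 - 266344*(5 + 70939126336*(-266343)²) = 4901431 - 266344*(5 + 70939126336*70938593649) = 4901431 - 266344*(5 + 5032321856964578240064) = 4901431 - 266344*5032321856964578240069 = 4901431 - 1340328732671373626772937736 = -1340328732671373626768036305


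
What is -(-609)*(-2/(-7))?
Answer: 174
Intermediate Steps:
-(-609)*(-2/(-7)) = -(-609)*(-2*(-⅐)) = -(-609)*2/7 = -1*(-174) = 174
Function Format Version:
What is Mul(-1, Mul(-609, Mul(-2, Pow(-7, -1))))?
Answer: 174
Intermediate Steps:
Mul(-1, Mul(-609, Mul(-2, Pow(-7, -1)))) = Mul(-1, Mul(-609, Mul(-2, Rational(-1, 7)))) = Mul(-1, Mul(-609, Rational(2, 7))) = Mul(-1, -174) = 174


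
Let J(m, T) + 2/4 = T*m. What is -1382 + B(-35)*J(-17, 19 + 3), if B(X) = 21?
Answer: -18493/2 ≈ -9246.5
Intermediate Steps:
J(m, T) = -½ + T*m
-1382 + B(-35)*J(-17, 19 + 3) = -1382 + 21*(-½ + (19 + 3)*(-17)) = -1382 + 21*(-½ + 22*(-17)) = -1382 + 21*(-½ - 374) = -1382 + 21*(-749/2) = -1382 - 15729/2 = -18493/2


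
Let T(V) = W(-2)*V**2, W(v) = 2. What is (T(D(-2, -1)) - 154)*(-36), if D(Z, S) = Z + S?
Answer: 4896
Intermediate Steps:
D(Z, S) = S + Z
T(V) = 2*V**2
(T(D(-2, -1)) - 154)*(-36) = (2*(-1 - 2)**2 - 154)*(-36) = (2*(-3)**2 - 154)*(-36) = (2*9 - 154)*(-36) = (18 - 154)*(-36) = -136*(-36) = 4896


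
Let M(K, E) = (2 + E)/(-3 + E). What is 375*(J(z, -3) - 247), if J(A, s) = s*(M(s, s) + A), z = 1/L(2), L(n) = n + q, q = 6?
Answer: -743625/8 ≈ -92953.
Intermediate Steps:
M(K, E) = (2 + E)/(-3 + E)
L(n) = 6 + n (L(n) = n + 6 = 6 + n)
z = 1/8 (z = 1/(6 + 2) = 1/8 ≈ 0.12500)
J(A, s) = s*(A + (2 + s)/(-3 + s)) (J(A, s) = s*((2 + s)/(-3 + s) + A) = s*(A + (2 + s)/(-3 + s)))
375*(J(z, -3) - 247) = 375*(-3*(2 - 3 + (-3 - 3)/8)/(-3 - 3) - 247) = 375*(-3*(2 - 3 + (1/8)*(-6))/(-6) - 247) = 375*(-3*(-1/6)*(2 - 3 - 3/4) - 247) = 375*(-3*(-1/6)*(-7/4) - 247) = 375*(-7/8 - 247) = 375*(-1983/8) = -743625/8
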